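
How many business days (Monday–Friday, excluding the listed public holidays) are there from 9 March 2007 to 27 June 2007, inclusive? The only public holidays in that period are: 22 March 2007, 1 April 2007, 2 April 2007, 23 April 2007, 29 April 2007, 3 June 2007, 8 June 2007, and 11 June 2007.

74 business days

9 March 2007 is a Friday.
The range spans 111 days (inclusive of both endpoints).
111 = 7 × 15 + 6, so there are 15 full weeks plus 6 extra days.
Each full week contributes 5 weekdays (Mon–Fri): 15 × 5 = 75.
The 6 extra days are Friday, Saturday, Sunday, Monday, Tuesday, Wednesday — 4 of them qualify.
Total: 75 + 4 = 79.
Holidays: 22 March 2007 (Thu); 1 April 2007 (Sun); 2 April 2007 (Mon); 23 April 2007 (Mon); 29 April 2007 (Sun); 3 June 2007 (Sun); 8 June 2007 (Fri); 11 June 2007 (Mon).
5 of the 8 holidays fall on weekdays; the rest are weekends and were already excluded.
Business days: 79 − 5 = 74.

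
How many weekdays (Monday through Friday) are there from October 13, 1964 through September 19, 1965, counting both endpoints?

October 13, 1964 is a Tuesday.
From October 13, 1964 to September 19, 1965 is 342 days inclusive.
342 = 7 × 48 + 6, so there are 48 full weeks plus 6 extra days.
Each full week contributes 5 weekdays (Mon–Fri): 48 × 5 = 240.
The 6 extra days are Tuesday, Wednesday, Thursday, Friday, Saturday, Sunday — 4 of them qualify.
Total: 240 + 4 = 244.

244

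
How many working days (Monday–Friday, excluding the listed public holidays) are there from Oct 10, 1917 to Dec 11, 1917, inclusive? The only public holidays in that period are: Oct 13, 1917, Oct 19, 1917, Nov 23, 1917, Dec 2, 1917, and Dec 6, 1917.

42 working days

Oct 10, 1917 is a Wednesday.
That's 63 days from start to end, counting both.
63 = 7 × 9, so the span is exactly 9 full weeks.
Each full week contributes 5 weekdays (Mon–Fri): 9 × 5 = 45.
Total: 45.
Holidays: Oct 13, 1917 (Sat); Oct 19, 1917 (Fri); Nov 23, 1917 (Fri); Dec 2, 1917 (Sun); Dec 6, 1917 (Thu).
3 of the 5 holidays fall on weekdays; the rest are weekends and were already excluded.
Business days: 45 − 3 = 42.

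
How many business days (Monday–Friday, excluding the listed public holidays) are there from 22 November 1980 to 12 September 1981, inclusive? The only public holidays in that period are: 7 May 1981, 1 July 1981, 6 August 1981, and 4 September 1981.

22 November 1980 is a Saturday.
From 22 November 1980 to 12 September 1981 is 295 days inclusive.
295 = 7 × 42 + 1, so there are 42 full weeks plus 1 extra day.
Each full week contributes 5 weekdays (Mon–Fri): 42 × 5 = 210.
The 1 extra day is Saturday — none qualify.
Total: 210 + 0 = 210.
Holidays: 7 May 1981 (Thu); 1 July 1981 (Wed); 6 August 1981 (Thu); 4 September 1981 (Fri).
All 4 holidays fall on weekdays, so subtract 4.
Business days: 210 − 4 = 206.

206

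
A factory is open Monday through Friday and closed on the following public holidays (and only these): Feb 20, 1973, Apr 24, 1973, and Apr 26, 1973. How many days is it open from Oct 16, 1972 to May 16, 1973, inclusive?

Oct 16, 1972 is a Monday.
That's 213 days from start to end, counting both.
213 = 7 × 30 + 3, so there are 30 full weeks plus 3 extra days.
Each full week contributes 5 weekdays (Mon–Fri): 30 × 5 = 150.
The 3 extra days are Mon, Tue, Wed — 3 of them qualify.
Total: 150 + 3 = 153.
Holidays: Feb 20, 1973 (Tue); Apr 24, 1973 (Tue); Apr 26, 1973 (Thu).
All 3 holidays fall on weekdays, so subtract 3.
Business days: 153 − 3 = 150.

150 business days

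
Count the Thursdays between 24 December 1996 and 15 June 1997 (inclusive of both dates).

24 December 1996 is a Tuesday.
That's 174 days from start to end, counting both.
174 = 7 × 24 + 6, so there are 24 full weeks plus 6 extra days.
Each full week contributes one Thursday: 24 so far.
The 6 extra days are Tue, Wed, Thu, Fri, Sat, Sun — 1 of them qualifies.
Total: 24 + 1 = 25.

25 Thursdays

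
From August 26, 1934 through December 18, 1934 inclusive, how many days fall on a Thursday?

16

August 26, 1934 is a Sunday.
From August 26, 1934 to December 18, 1934 is 115 days inclusive.
115 = 7 × 16 + 3, so there are 16 full weeks plus 3 extra days.
Each full week contributes one Thursday: 16 so far.
The 3 extra days are Sun, Mon, Tue — none qualify.
Total: 16 + 0 = 16.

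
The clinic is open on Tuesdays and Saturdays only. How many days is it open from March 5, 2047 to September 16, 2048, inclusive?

March 5, 2047 is a Tuesday.
That's 562 days from start to end, counting both.
562 = 7 × 80 + 2, so there are 80 full weeks plus 2 extra days.
Each full week contributes 2 days from the set (Tue, Sat): 80 × 2 = 160.
The 2 extra days are Tuesday, Wednesday — 1 of them qualifies.
Total: 160 + 1 = 161.

161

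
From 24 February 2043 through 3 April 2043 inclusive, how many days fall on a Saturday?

5 Saturdays

24 February 2043 is a Tuesday.
The range spans 39 days (inclusive of both endpoints).
39 = 7 × 5 + 4, so there are 5 full weeks plus 4 extra days.
Each full week contributes one Saturday: 5 so far.
The 4 extra days are Tuesday, Wednesday, Thursday, Friday — none qualify.
Total: 5 + 0 = 5.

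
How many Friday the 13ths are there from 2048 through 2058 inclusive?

18

Friday-the-13ths by year:
2048: Mar, Nov
2049: Aug
2050: May
2051: Jan, Oct
2052: Sep, Dec
2053: Jun
2054: Feb, Mar, Nov
2055: Aug
2056: Oct
2057: Apr, Jul
2058: Sep, Dec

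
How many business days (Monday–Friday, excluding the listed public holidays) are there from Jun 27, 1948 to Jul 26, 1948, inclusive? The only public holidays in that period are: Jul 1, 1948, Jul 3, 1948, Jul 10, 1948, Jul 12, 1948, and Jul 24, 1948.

Jun 27, 1948 is a Sunday.
From Jun 27, 1948 to Jul 26, 1948 is 30 days inclusive.
30 = 7 × 4 + 2, so there are 4 full weeks plus 2 extra days.
Each full week contributes 5 weekdays (Mon–Fri): 4 × 5 = 20.
The 2 extra days are Sun, Mon — 1 of them qualifies.
Total: 20 + 1 = 21.
Holidays: Jul 1, 1948 (Thu); Jul 3, 1948 (Sat); Jul 10, 1948 (Sat); Jul 12, 1948 (Mon); Jul 24, 1948 (Sat).
2 of the 5 holidays fall on weekdays; the rest are weekends and were already excluded.
Business days: 21 − 2 = 19.

19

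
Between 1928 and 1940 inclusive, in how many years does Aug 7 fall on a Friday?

2

Day of week of August 7 in each year:
1928: Tue, 1929: Wed, 1930: Thu, 1931: Fri ✓, 1932: Sun, 1933: Mon, 1934: Tue, 1935: Wed, 1936: Fri ✓, 1937: Sat, 1938: Sun, 1939: Mon, 1940: Wed
Fridays: 1931, 1936.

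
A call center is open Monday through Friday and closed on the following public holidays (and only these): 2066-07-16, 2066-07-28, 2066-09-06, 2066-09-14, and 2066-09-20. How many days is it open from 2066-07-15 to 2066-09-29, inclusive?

50 business days

2066-07-15 is a Thursday.
That's 77 days from start to end, counting both.
77 = 7 × 11, so the span is exactly 11 full weeks.
Each full week contributes 5 weekdays (Mon–Fri): 11 × 5 = 55.
Total: 55.
Holidays: 2066-07-16 (Fri); 2066-07-28 (Wed); 2066-09-06 (Mon); 2066-09-14 (Tue); 2066-09-20 (Mon).
All 5 holidays fall on weekdays, so subtract 5.
Business days: 55 − 5 = 50.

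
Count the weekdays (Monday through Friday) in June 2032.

22

June 1, 2032 is a Tuesday.
That's 30 days from start to end, counting both.
30 = 7 × 4 + 2, so there are 4 full weeks plus 2 extra days.
Each full week contributes 5 weekdays (Mon–Fri): 4 × 5 = 20.
The 2 extra days are Tue, Wed — 2 of them qualify.
Total: 20 + 2 = 22.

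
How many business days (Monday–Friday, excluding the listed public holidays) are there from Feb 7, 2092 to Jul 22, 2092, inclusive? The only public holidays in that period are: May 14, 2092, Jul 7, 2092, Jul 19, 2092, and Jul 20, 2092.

117 business days

Feb 7, 2092 is a Thursday.
The range spans 167 days (inclusive of both endpoints).
167 = 7 × 23 + 6, so there are 23 full weeks plus 6 extra days.
Each full week contributes 5 weekdays (Mon–Fri): 23 × 5 = 115.
The 6 extra days are Thu, Fri, Sat, Sun, Mon, Tue — 4 of them qualify.
Total: 115 + 4 = 119.
Holidays: May 14, 2092 (Wed); Jul 7, 2092 (Mon); Jul 19, 2092 (Sat); Jul 20, 2092 (Sun).
2 of the 4 holidays fall on weekdays; the rest are weekends and were already excluded.
Business days: 119 − 2 = 117.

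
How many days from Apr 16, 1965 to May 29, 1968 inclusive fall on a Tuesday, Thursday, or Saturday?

Apr 16, 1965 is a Friday.
That's 1140 days from start to end, counting both.
1140 = 7 × 162 + 6, so there are 162 full weeks plus 6 extra days.
Each full week contributes 3 days from the set (Tue, Thu, Sat): 162 × 3 = 486.
The 6 extra days are Friday, Saturday, Sunday, Monday, Tuesday, Wednesday — 2 of them qualify.
Total: 486 + 2 = 488.

488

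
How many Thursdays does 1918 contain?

52

1 January 1918 is a Tuesday.
The range spans 365 days (inclusive of both endpoints).
365 = 7 × 52 + 1, so there are 52 full weeks plus 1 extra day.
Each full week contributes one Thursday: 52 so far.
The 1 extra day is Tuesday — none qualify.
Total: 52 + 0 = 52.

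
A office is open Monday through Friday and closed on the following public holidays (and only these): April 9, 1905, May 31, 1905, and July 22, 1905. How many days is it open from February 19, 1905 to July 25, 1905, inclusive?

February 19, 1905 is a Sunday.
That's 157 days from start to end, counting both.
157 = 7 × 22 + 3, so there are 22 full weeks plus 3 extra days.
Each full week contributes 5 weekdays (Mon–Fri): 22 × 5 = 110.
The 3 extra days are Sunday, Monday, Tuesday — 2 of them qualify.
Total: 110 + 2 = 112.
Holidays: April 9, 1905 (Sun); May 31, 1905 (Wed); July 22, 1905 (Sat).
1 of the 3 holidays fall on weekdays; the rest are weekends and were already excluded.
Business days: 112 − 1 = 111.

111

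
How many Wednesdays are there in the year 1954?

52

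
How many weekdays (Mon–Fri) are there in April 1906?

21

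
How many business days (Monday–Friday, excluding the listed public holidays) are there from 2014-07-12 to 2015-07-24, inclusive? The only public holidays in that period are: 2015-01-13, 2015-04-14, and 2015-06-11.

267

2014-07-12 is a Saturday.
The range spans 378 days (inclusive of both endpoints).
378 = 7 × 54, so the span is exactly 54 full weeks.
Each full week contributes 5 weekdays (Mon–Fri): 54 × 5 = 270.
Holidays: 2015-01-13 (Tue); 2015-04-14 (Tue); 2015-06-11 (Thu).
All 3 holidays fall on weekdays, so subtract 3.
Business days: 270 − 3 = 267.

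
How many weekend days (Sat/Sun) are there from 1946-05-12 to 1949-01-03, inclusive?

277

1946-05-12 is a Sunday.
That's 968 days from start to end, counting both.
968 = 7 × 138 + 2, so there are 138 full weeks plus 2 extra days.
Each full week contributes 2 weekend days (Sat, Sun): 138 × 2 = 276.
The 2 extra days are Sun, Mon — 1 of them qualifies.
Total: 276 + 1 = 277.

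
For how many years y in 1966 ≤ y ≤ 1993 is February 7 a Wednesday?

Day of week of February 7 in each year:
1966: Mon, 1967: Tue, 1968: Wed ✓, 1969: Fri, 1970: Sat, 1971: Sun, 1972: Mon, 1973: Wed ✓, 1974: Thu, 1975: Fri, 1976: Sat, 1977: Mon, 1978: Tue, 1979: Wed ✓, 1980: Thu, 1981: Sat, 1982: Sun, 1983: Mon, 1984: Tue, 1985: Thu, 1986: Fri, 1987: Sat, 1988: Sun, 1989: Tue, 1990: Wed ✓, 1991: Thu, 1992: Fri, 1993: Sun
Wednesdays: 1968, 1973, 1979, 1990.

4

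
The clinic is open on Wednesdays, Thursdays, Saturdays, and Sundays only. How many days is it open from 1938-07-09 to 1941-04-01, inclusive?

570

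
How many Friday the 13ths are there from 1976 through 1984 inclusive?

16

Friday-the-13ths by year:
1976: Feb, Aug
1977: May
1978: Jan, Oct
1979: Apr, Jul
1980: Jun
1981: Feb, Mar, Nov
1982: Aug
1983: May
1984: Jan, Apr, Jul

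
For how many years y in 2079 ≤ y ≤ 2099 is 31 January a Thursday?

3

Day of week of January 31 in each year:
2079: Tue, 2080: Wed, 2081: Fri, 2082: Sat, 2083: Sun, 2084: Mon, 2085: Wed, 2086: Thu ✓, 2087: Fri, 2088: Sat, 2089: Mon, 2090: Tue, 2091: Wed, 2092: Thu ✓, 2093: Sat, 2094: Sun, 2095: Mon, 2096: Tue, 2097: Thu ✓, 2098: Fri, 2099: Sat
Thursdays: 2086, 2092, 2097.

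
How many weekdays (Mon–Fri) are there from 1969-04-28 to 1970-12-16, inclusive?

1969-04-28 is a Monday.
From 1969-04-28 to 1970-12-16 is 598 days inclusive.
598 = 7 × 85 + 3, so there are 85 full weeks plus 3 extra days.
Each full week contributes 5 weekdays (Mon–Fri): 85 × 5 = 425.
The 3 extra days are Monday, Tuesday, Wednesday — 3 of them qualify.
Total: 425 + 3 = 428.

428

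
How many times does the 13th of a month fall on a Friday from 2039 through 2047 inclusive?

Friday-the-13ths by year:
2039: May
2040: Jan, Apr, Jul
2041: Sep, Dec
2042: Jun
2043: Feb, Mar, Nov
2044: May
2045: Jan, Oct
2046: Apr, Jul
2047: Sep, Dec

17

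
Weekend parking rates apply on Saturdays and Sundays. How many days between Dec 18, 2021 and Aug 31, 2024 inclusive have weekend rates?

283

Dec 18, 2021 is a Saturday.
That's 988 days from start to end, counting both.
988 = 7 × 141 + 1, so there are 141 full weeks plus 1 extra day.
Each full week contributes 2 weekend days (Sat, Sun): 141 × 2 = 282.
The 1 extra day is Sat — 1 of them qualifies.
Total: 282 + 1 = 283.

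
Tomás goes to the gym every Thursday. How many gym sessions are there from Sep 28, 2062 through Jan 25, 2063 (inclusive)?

Sep 28, 2062 is a Thursday.
From Sep 28, 2062 to Jan 25, 2063 is 120 days inclusive.
120 = 7 × 17 + 1, so there are 17 full weeks plus 1 extra day.
Each full week contributes one Thursday: 17 so far.
The 1 extra day is Thu — 1 of them qualifies.
Total: 17 + 1 = 18.

18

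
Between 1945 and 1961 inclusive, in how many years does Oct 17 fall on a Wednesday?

Day of week of October 17 in each year:
1945: Wed ✓, 1946: Thu, 1947: Fri, 1948: Sun, 1949: Mon, 1950: Tue, 1951: Wed ✓, 1952: Fri, 1953: Sat, 1954: Sun, 1955: Mon, 1956: Wed ✓, 1957: Thu, 1958: Fri, 1959: Sat, 1960: Mon, 1961: Tue
Wednesdays: 1945, 1951, 1956.

3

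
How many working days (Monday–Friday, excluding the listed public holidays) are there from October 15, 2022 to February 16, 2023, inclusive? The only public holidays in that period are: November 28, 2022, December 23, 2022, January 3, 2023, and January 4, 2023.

85

October 15, 2022 is a Saturday.
That's 125 days from start to end, counting both.
125 = 7 × 17 + 6, so there are 17 full weeks plus 6 extra days.
Each full week contributes 5 weekdays (Mon–Fri): 17 × 5 = 85.
The 6 extra days are Saturday, Sunday, Monday, Tuesday, Wednesday, Thursday — 4 of them qualify.
Total: 85 + 4 = 89.
Holidays: November 28, 2022 (Mon); December 23, 2022 (Fri); January 3, 2023 (Tue); January 4, 2023 (Wed).
All 4 holidays fall on weekdays, so subtract 4.
Business days: 89 − 4 = 85.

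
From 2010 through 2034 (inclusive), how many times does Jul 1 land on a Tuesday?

3

Day of week of July 1 in each year:
2010: Thu, 2011: Fri, 2012: Sun, 2013: Mon, 2014: Tue ✓, 2015: Wed, 2016: Fri, 2017: Sat, 2018: Sun, 2019: Mon, 2020: Wed, 2021: Thu, 2022: Fri, 2023: Sat, 2024: Mon, 2025: Tue ✓, 2026: Wed, 2027: Thu, 2028: Sat, 2029: Sun, 2030: Mon, 2031: Tue ✓, 2032: Thu, 2033: Fri, 2034: Sat
Tuesdays: 2014, 2025, 2031.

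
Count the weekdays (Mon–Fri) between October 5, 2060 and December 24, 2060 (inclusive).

October 5, 2060 is a Tuesday.
That's 81 days from start to end, counting both.
81 = 7 × 11 + 4, so there are 11 full weeks plus 4 extra days.
Each full week contributes 5 weekdays (Mon–Fri): 11 × 5 = 55.
The 4 extra days are Tuesday, Wednesday, Thursday, Friday — 4 of them qualify.
Total: 55 + 4 = 59.

59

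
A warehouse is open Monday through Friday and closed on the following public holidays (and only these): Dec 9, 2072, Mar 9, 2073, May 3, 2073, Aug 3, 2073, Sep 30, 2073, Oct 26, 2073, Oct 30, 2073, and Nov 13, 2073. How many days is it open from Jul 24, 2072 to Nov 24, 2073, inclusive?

Jul 24, 2072 is a Sunday.
From Jul 24, 2072 to Nov 24, 2073 is 489 days inclusive.
489 = 7 × 69 + 6, so there are 69 full weeks plus 6 extra days.
Each full week contributes 5 weekdays (Mon–Fri): 69 × 5 = 345.
The 6 extra days are Sun, Mon, Tue, Wed, Thu, Fri — 5 of them qualify.
Total: 345 + 5 = 350.
Holidays: Dec 9, 2072 (Fri); Mar 9, 2073 (Thu); May 3, 2073 (Wed); Aug 3, 2073 (Thu); Sep 30, 2073 (Sat); Oct 26, 2073 (Thu); Oct 30, 2073 (Mon); Nov 13, 2073 (Mon).
7 of the 8 holidays fall on weekdays; the rest are weekends and were already excluded.
Business days: 350 − 7 = 343.

343 working days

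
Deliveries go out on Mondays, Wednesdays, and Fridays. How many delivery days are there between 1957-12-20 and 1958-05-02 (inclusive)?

58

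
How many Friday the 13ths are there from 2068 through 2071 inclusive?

9

Friday-the-13ths by year:
2068: Jan, Apr, Jul
2069: Sep, Dec
2070: Jun
2071: Feb, Mar, Nov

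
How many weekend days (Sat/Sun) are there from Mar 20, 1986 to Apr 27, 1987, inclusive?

116

Mar 20, 1986 is a Thursday.
That's 404 days from start to end, counting both.
404 = 7 × 57 + 5, so there are 57 full weeks plus 5 extra days.
Each full week contributes 2 weekend days (Sat, Sun): 57 × 2 = 114.
The 5 extra days are Thu, Fri, Sat, Sun, Mon — 2 of them qualify.
Total: 114 + 2 = 116.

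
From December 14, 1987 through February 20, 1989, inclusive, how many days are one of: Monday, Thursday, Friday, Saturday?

249

December 14, 1987 is a Monday.
From December 14, 1987 to February 20, 1989 is 435 days inclusive.
435 = 7 × 62 + 1, so there are 62 full weeks plus 1 extra day.
Each full week contributes 4 days from the set (Mon, Thu, Fri, Sat): 62 × 4 = 248.
The 1 extra day is Mon — 1 of them qualifies.
Total: 248 + 1 = 249.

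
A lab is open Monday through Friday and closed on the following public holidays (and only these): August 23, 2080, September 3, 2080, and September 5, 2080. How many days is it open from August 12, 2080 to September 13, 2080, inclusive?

22

August 12, 2080 is a Monday.
From August 12, 2080 to September 13, 2080 is 33 days inclusive.
33 = 7 × 4 + 5, so there are 4 full weeks plus 5 extra days.
Each full week contributes 5 weekdays (Mon–Fri): 4 × 5 = 20.
The 5 extra days are Monday, Tuesday, Wednesday, Thursday, Friday — 5 of them qualify.
Total: 20 + 5 = 25.
Holidays: August 23, 2080 (Fri); September 3, 2080 (Tue); September 5, 2080 (Thu).
All 3 holidays fall on weekdays, so subtract 3.
Business days: 25 − 3 = 22.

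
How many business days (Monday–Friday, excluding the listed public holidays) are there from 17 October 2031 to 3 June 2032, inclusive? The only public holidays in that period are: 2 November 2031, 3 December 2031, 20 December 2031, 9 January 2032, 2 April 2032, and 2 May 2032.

17 October 2031 is a Friday.
From 17 October 2031 to 3 June 2032 is 231 days inclusive.
231 = 7 × 33, so the span is exactly 33 full weeks.
Each full week contributes 5 weekdays (Mon–Fri): 33 × 5 = 165.
Total: 165.
Holidays: 2 November 2031 (Sun); 3 December 2031 (Wed); 20 December 2031 (Sat); 9 January 2032 (Fri); 2 April 2032 (Fri); 2 May 2032 (Sun).
3 of the 6 holidays fall on weekdays; the rest are weekends and were already excluded.
Business days: 165 − 3 = 162.

162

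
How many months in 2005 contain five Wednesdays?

4

A month has five Wednesdays exactly when Wednesday falls within its first (length − 28) days.
Jan: 31 days, starts Sat → 5 of Sat, Sun, Mon
Feb: 28 days, starts Tue → 5 of (none)
Mar: 31 days, starts Tue → 5 of Tue, Wed, Thu ✓
Apr: 30 days, starts Fri → 5 of Fri, Sat
May: 31 days, starts Sun → 5 of Sun, Mon, Tue
Jun: 30 days, starts Wed → 5 of Wed, Thu ✓
Jul: 31 days, starts Fri → 5 of Fri, Sat, Sun
Aug: 31 days, starts Mon → 5 of Mon, Tue, Wed ✓
Sep: 30 days, starts Thu → 5 of Thu, Fri
Oct: 31 days, starts Sat → 5 of Sat, Sun, Mon
Nov: 30 days, starts Tue → 5 of Tue, Wed ✓
Dec: 31 days, starts Thu → 5 of Thu, Fri, Sat
Months with five Wednesdays: Mar, Jun, Aug, Nov.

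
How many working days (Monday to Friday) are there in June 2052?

20

2052-06-01 is a Saturday.
The range spans 30 days (inclusive of both endpoints).
30 = 7 × 4 + 2, so there are 4 full weeks plus 2 extra days.
Each full week contributes 5 weekdays (Mon–Fri): 4 × 5 = 20.
The 2 extra days are Saturday, Sunday — none qualify.
Total: 20 + 0 = 20.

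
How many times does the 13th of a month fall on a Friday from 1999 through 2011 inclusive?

20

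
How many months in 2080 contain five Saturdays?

A month has five Saturdays exactly when Saturday falls within its first (length − 28) days.
Jan: 31 days, starts Mon → 5 of Mon, Tue, Wed
Feb: 29 days, starts Thu → 5 of Thu
Mar: 31 days, starts Fri → 5 of Fri, Sat, Sun ✓
Apr: 30 days, starts Mon → 5 of Mon, Tue
May: 31 days, starts Wed → 5 of Wed, Thu, Fri
Jun: 30 days, starts Sat → 5 of Sat, Sun ✓
Jul: 31 days, starts Mon → 5 of Mon, Tue, Wed
Aug: 31 days, starts Thu → 5 of Thu, Fri, Sat ✓
Sep: 30 days, starts Sun → 5 of Sun, Mon
Oct: 31 days, starts Tue → 5 of Tue, Wed, Thu
Nov: 30 days, starts Fri → 5 of Fri, Sat ✓
Dec: 31 days, starts Sun → 5 of Sun, Mon, Tue
Months with five Saturdays: Mar, Jun, Aug, Nov.

4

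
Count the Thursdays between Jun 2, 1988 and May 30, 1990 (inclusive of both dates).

104 Thursdays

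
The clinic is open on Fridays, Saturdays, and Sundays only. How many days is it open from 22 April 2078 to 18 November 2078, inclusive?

22 April 2078 is a Friday.
That's 211 days from start to end, counting both.
211 = 7 × 30 + 1, so there are 30 full weeks plus 1 extra day.
Each full week contributes 3 days from the set (Fri, Sat, Sun): 30 × 3 = 90.
The 1 extra day is Fri — 1 of them qualifies.
Total: 90 + 1 = 91.

91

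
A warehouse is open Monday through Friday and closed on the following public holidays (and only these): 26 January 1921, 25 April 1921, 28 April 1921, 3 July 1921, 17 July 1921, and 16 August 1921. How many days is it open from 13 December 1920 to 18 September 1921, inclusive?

13 December 1920 is a Monday.
The range spans 280 days (inclusive of both endpoints).
280 = 7 × 40, so the span is exactly 40 full weeks.
Each full week contributes 5 weekdays (Mon–Fri): 40 × 5 = 200.
Holidays: 26 January 1921 (Wed); 25 April 1921 (Mon); 28 April 1921 (Thu); 3 July 1921 (Sun); 17 July 1921 (Sun); 16 August 1921 (Tue).
4 of the 6 holidays fall on weekdays; the rest are weekends and were already excluded.
Business days: 200 − 4 = 196.

196 working days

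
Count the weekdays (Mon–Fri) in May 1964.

21

May 1, 1964 is a Friday.
The range spans 31 days (inclusive of both endpoints).
31 = 7 × 4 + 3, so there are 4 full weeks plus 3 extra days.
Each full week contributes 5 weekdays (Mon–Fri): 4 × 5 = 20.
The 3 extra days are Fri, Sat, Sun — 1 of them qualifies.
Total: 20 + 1 = 21.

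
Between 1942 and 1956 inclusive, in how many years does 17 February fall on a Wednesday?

2

Day of week of February 17 in each year:
1942: Tue, 1943: Wed ✓, 1944: Thu, 1945: Sat, 1946: Sun, 1947: Mon, 1948: Tue, 1949: Thu, 1950: Fri, 1951: Sat, 1952: Sun, 1953: Tue, 1954: Wed ✓, 1955: Thu, 1956: Fri
Wednesdays: 1943, 1954.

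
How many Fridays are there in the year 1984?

52

January 1, 1984 is a Sunday.
That's 366 days from start to end, counting both.
366 = 7 × 52 + 2, so there are 52 full weeks plus 2 extra days.
Each full week contributes one Friday: 52 so far.
The 2 extra days are Sun, Mon — none qualify.
Total: 52 + 0 = 52.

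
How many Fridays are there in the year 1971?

1 January 1971 is a Friday.
That's 365 days from start to end, counting both.
365 = 7 × 52 + 1, so there are 52 full weeks plus 1 extra day.
Each full week contributes one Friday: 52 so far.
The 1 extra day is Fri — 1 of them qualifies.
Total: 52 + 1 = 53.

53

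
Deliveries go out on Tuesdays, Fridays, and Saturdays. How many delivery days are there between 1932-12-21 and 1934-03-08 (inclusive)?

1932-12-21 is a Wednesday.
The range spans 443 days (inclusive of both endpoints).
443 = 7 × 63 + 2, so there are 63 full weeks plus 2 extra days.
Each full week contributes 3 days from the set (Tue, Fri, Sat): 63 × 3 = 189.
The 2 extra days are Wednesday, Thursday — none qualify.
Total: 189 + 0 = 189.

189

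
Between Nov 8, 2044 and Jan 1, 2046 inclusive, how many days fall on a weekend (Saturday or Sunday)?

120

Nov 8, 2044 is a Tuesday.
The range spans 420 days (inclusive of both endpoints).
420 = 7 × 60, so the span is exactly 60 full weeks.
Each full week contributes 2 weekend days (Sat, Sun): 60 × 2 = 120.
Total: 120.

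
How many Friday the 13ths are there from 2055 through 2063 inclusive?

Friday-the-13ths by year:
2055: Aug
2056: Oct
2057: Apr, Jul
2058: Sep, Dec
2059: Jun
2060: Feb, Aug
2061: May
2062: Jan, Oct
2063: Apr, Jul

14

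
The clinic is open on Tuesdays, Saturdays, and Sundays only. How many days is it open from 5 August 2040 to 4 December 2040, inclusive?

53

5 August 2040 is a Sunday.
From 5 August 2040 to 4 December 2040 is 122 days inclusive.
122 = 7 × 17 + 3, so there are 17 full weeks plus 3 extra days.
Each full week contributes 3 days from the set (Tue, Sat, Sun): 17 × 3 = 51.
The 3 extra days are Sun, Mon, Tue — 2 of them qualify.
Total: 51 + 2 = 53.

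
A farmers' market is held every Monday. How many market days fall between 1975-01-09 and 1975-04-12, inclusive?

1975-01-09 is a Thursday.
The range spans 94 days (inclusive of both endpoints).
94 = 7 × 13 + 3, so there are 13 full weeks plus 3 extra days.
Each full week contributes one Monday: 13 so far.
The 3 extra days are Thu, Fri, Sat — none qualify.
Total: 13 + 0 = 13.

13 Mondays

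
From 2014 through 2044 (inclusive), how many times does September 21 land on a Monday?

5

Day of week of September 21 in each year:
2014: Sun, 2015: Mon ✓, 2016: Wed, 2017: Thu, 2018: Fri, 2019: Sat, 2020: Mon ✓, 2021: Tue, 2022: Wed, 2023: Thu, 2024: Sat, 2025: Sun, 2026: Mon ✓, 2027: Tue, 2028: Thu, 2029: Fri, 2030: Sat, 2031: Sun, 2032: Tue, 2033: Wed, 2034: Thu, 2035: Fri, 2036: Sun, 2037: Mon ✓, 2038: Tue, 2039: Wed, 2040: Fri, 2041: Sat, 2042: Sun, 2043: Mon ✓, 2044: Wed
Mondays: 2015, 2020, 2026, 2037, 2043.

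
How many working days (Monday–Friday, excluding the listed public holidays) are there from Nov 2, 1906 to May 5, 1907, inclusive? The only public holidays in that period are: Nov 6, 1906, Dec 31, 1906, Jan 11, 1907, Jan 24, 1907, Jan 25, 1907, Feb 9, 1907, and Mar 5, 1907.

Nov 2, 1906 is a Friday.
That's 185 days from start to end, counting both.
185 = 7 × 26 + 3, so there are 26 full weeks plus 3 extra days.
Each full week contributes 5 weekdays (Mon–Fri): 26 × 5 = 130.
The 3 extra days are Friday, Saturday, Sunday — 1 of them qualifies.
Total: 130 + 1 = 131.
Holidays: Nov 6, 1906 (Tue); Dec 31, 1906 (Mon); Jan 11, 1907 (Fri); Jan 24, 1907 (Thu); Jan 25, 1907 (Fri); Feb 9, 1907 (Sat); Mar 5, 1907 (Tue).
6 of the 7 holidays fall on weekdays; the rest are weekends and were already excluded.
Business days: 131 − 6 = 125.

125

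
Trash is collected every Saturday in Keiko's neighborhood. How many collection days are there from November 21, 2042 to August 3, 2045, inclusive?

141 Saturdays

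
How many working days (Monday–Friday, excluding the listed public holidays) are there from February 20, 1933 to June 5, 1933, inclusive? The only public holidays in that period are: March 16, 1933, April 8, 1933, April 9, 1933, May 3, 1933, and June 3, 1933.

74 working days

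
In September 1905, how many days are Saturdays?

5

1905-09-01 is a Friday.
The range spans 30 days (inclusive of both endpoints).
30 = 7 × 4 + 2, so there are 4 full weeks plus 2 extra days.
Each full week contributes one Saturday: 4 so far.
The 2 extra days are Friday, Saturday — 1 of them qualifies.
Total: 4 + 1 = 5.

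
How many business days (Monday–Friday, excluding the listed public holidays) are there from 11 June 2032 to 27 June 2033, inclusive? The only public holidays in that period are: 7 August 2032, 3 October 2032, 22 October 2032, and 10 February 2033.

270

11 June 2032 is a Friday.
That's 382 days from start to end, counting both.
382 = 7 × 54 + 4, so there are 54 full weeks plus 4 extra days.
Each full week contributes 5 weekdays (Mon–Fri): 54 × 5 = 270.
The 4 extra days are Fri, Sat, Sun, Mon — 2 of them qualify.
Total: 270 + 2 = 272.
Holidays: 7 August 2032 (Sat); 3 October 2032 (Sun); 22 October 2032 (Fri); 10 February 2033 (Thu).
2 of the 4 holidays fall on weekdays; the rest are weekends and were already excluded.
Business days: 272 − 2 = 270.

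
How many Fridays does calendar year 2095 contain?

January 1, 2095 is a Saturday.
From January 1, 2095 to December 31, 2095 is 365 days inclusive.
365 = 7 × 52 + 1, so there are 52 full weeks plus 1 extra day.
Each full week contributes one Friday: 52 so far.
The 1 extra day is Saturday — none qualify.
Total: 52 + 0 = 52.

52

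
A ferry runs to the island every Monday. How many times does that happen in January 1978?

1 January 1978 is a Sunday.
That's 31 days from start to end, counting both.
31 = 7 × 4 + 3, so there are 4 full weeks plus 3 extra days.
Each full week contributes one Monday: 4 so far.
The 3 extra days are Sunday, Monday, Tuesday — 1 of them qualifies.
Total: 4 + 1 = 5.

5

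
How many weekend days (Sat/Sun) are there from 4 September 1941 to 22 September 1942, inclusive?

4 September 1941 is a Thursday.
The range spans 384 days (inclusive of both endpoints).
384 = 7 × 54 + 6, so there are 54 full weeks plus 6 extra days.
Each full week contributes 2 weekend days (Sat, Sun): 54 × 2 = 108.
The 6 extra days are Thursday, Friday, Saturday, Sunday, Monday, Tuesday — 2 of them qualify.
Total: 108 + 2 = 110.

110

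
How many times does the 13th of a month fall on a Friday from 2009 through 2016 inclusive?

Friday-the-13ths by year:
2009: Feb, Mar, Nov
2010: Aug
2011: May
2012: Jan, Apr, Jul
2013: Sep, Dec
2014: Jun
2015: Feb, Mar, Nov
2016: May

15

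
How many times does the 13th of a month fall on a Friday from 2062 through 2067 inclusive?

10

Friday-the-13ths by year:
2062: Jan, Oct
2063: Apr, Jul
2064: Jun
2065: Feb, Mar, Nov
2066: Aug
2067: May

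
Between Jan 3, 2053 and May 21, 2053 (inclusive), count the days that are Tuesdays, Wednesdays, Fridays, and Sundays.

80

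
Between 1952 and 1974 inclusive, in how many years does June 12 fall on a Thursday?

Day of week of June 12 in each year:
1952: Thu ✓, 1953: Fri, 1954: Sat, 1955: Sun, 1956: Tue, 1957: Wed, 1958: Thu ✓, 1959: Fri, 1960: Sun, 1961: Mon, 1962: Tue, 1963: Wed, 1964: Fri, 1965: Sat, 1966: Sun, 1967: Mon, 1968: Wed, 1969: Thu ✓, 1970: Fri, 1971: Sat, 1972: Mon, 1973: Tue, 1974: Wed
Thursdays: 1952, 1958, 1969.

3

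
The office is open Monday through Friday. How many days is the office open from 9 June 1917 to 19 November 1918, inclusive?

9 June 1917 is a Saturday.
The range spans 529 days (inclusive of both endpoints).
529 = 7 × 75 + 4, so there are 75 full weeks plus 4 extra days.
Each full week contributes 5 weekdays (Mon–Fri): 75 × 5 = 375.
The 4 extra days are Sat, Sun, Mon, Tue — 2 of them qualify.
Total: 375 + 2 = 377.

377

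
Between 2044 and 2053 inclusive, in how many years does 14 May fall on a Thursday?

Day of week of May 14 in each year:
2044: Sat, 2045: Sun, 2046: Mon, 2047: Tue, 2048: Thu ✓, 2049: Fri, 2050: Sat, 2051: Sun, 2052: Tue, 2053: Wed
Thursdays: 2048.

1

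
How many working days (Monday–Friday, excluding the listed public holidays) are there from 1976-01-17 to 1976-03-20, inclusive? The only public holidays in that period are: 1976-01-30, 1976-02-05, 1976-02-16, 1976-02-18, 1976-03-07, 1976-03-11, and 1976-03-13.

40 working days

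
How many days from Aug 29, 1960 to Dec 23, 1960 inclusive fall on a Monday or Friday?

Aug 29, 1960 is a Monday.
That's 117 days from start to end, counting both.
117 = 7 × 16 + 5, so there are 16 full weeks plus 5 extra days.
Each full week contributes 2 days from the set (Mon, Fri): 16 × 2 = 32.
The 5 extra days are Mon, Tue, Wed, Thu, Fri — 2 of them qualify.
Total: 32 + 2 = 34.

34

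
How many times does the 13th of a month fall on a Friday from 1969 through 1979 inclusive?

Friday-the-13ths by year:
1969: Jun
1970: Feb, Mar, Nov
1971: Aug
1972: Oct
1973: Apr, Jul
1974: Sep, Dec
1975: Jun
1976: Feb, Aug
1977: May
1978: Jan, Oct
1979: Apr, Jul

18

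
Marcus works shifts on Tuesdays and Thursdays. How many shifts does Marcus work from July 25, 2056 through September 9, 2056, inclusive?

July 25, 2056 is a Tuesday.
From July 25, 2056 to September 9, 2056 is 47 days inclusive.
47 = 7 × 6 + 5, so there are 6 full weeks plus 5 extra days.
Each full week contributes 2 days from the set (Tue, Thu): 6 × 2 = 12.
The 5 extra days are Tuesday, Wednesday, Thursday, Friday, Saturday — 2 of them qualify.
Total: 12 + 2 = 14.

14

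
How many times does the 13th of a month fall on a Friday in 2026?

3

The 13th falls on a Friday when the month's 13th has weekday Fri.
Jan 13 is Tue; Feb 13 is Fri ✓; Mar 13 is Fri ✓; Apr 13 is Mon; May 13 is Wed; Jun 13 is Sat; Jul 13 is Mon; Aug 13 is Thu; Sep 13 is Sun; Oct 13 is Tue; Nov 13 is Fri ✓; Dec 13 is Sun.
Friday the 13ths: Feb, Mar, Nov.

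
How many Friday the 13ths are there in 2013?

2

The 13th falls on a Friday when the month's 13th has weekday Fri.
Jan 13 is Sun; Feb 13 is Wed; Mar 13 is Wed; Apr 13 is Sat; May 13 is Mon; Jun 13 is Thu; Jul 13 is Sat; Aug 13 is Tue; Sep 13 is Fri ✓; Oct 13 is Sun; Nov 13 is Wed; Dec 13 is Fri ✓.
Friday the 13ths: Sep, Dec.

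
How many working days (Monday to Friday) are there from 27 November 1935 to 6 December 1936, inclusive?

268

27 November 1935 is a Wednesday.
From 27 November 1935 to 6 December 1936 is 376 days inclusive.
376 = 7 × 53 + 5, so there are 53 full weeks plus 5 extra days.
Each full week contributes 5 weekdays (Mon–Fri): 53 × 5 = 265.
The 5 extra days are Wednesday, Thursday, Friday, Saturday, Sunday — 3 of them qualify.
Total: 265 + 3 = 268.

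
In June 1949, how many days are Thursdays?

5

1949-06-01 is a Wednesday.
That's 30 days from start to end, counting both.
30 = 7 × 4 + 2, so there are 4 full weeks plus 2 extra days.
Each full week contributes one Thursday: 4 so far.
The 2 extra days are Wednesday, Thursday — 1 of them qualifies.
Total: 4 + 1 = 5.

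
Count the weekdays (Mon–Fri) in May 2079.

May 1, 2079 is a Monday.
The range spans 31 days (inclusive of both endpoints).
31 = 7 × 4 + 3, so there are 4 full weeks plus 3 extra days.
Each full week contributes 5 weekdays (Mon–Fri): 4 × 5 = 20.
The 3 extra days are Mon, Tue, Wed — 3 of them qualify.
Total: 20 + 3 = 23.

23 weekdays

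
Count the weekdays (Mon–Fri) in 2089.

2089-01-01 is a Saturday.
The range spans 365 days (inclusive of both endpoints).
365 = 7 × 52 + 1, so there are 52 full weeks plus 1 extra day.
Each full week contributes 5 weekdays (Mon–Fri): 52 × 5 = 260.
The 1 extra day is Saturday — none qualify.
Total: 260 + 0 = 260.

260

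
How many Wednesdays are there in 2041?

52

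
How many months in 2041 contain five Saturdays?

A month has five Saturdays exactly when Saturday falls within its first (length − 28) days.
Jan: 31 days, starts Tue → 5 of Tue, Wed, Thu
Feb: 28 days, starts Fri → 5 of (none)
Mar: 31 days, starts Fri → 5 of Fri, Sat, Sun ✓
Apr: 30 days, starts Mon → 5 of Mon, Tue
May: 31 days, starts Wed → 5 of Wed, Thu, Fri
Jun: 30 days, starts Sat → 5 of Sat, Sun ✓
Jul: 31 days, starts Mon → 5 of Mon, Tue, Wed
Aug: 31 days, starts Thu → 5 of Thu, Fri, Sat ✓
Sep: 30 days, starts Sun → 5 of Sun, Mon
Oct: 31 days, starts Tue → 5 of Tue, Wed, Thu
Nov: 30 days, starts Fri → 5 of Fri, Sat ✓
Dec: 31 days, starts Sun → 5 of Sun, Mon, Tue
Months with five Saturdays: Mar, Jun, Aug, Nov.

4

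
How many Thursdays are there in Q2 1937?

1 April 1937 is a Thursday.
The range spans 91 days (inclusive of both endpoints).
91 = 7 × 13, so the span is exactly 13 full weeks.
Each full week contributes one Thursday: 13 so far.

13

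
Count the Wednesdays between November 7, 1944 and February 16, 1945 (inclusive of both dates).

15 Wednesdays

November 7, 1944 is a Tuesday.
That's 102 days from start to end, counting both.
102 = 7 × 14 + 4, so there are 14 full weeks plus 4 extra days.
Each full week contributes one Wednesday: 14 so far.
The 4 extra days are Tuesday, Wednesday, Thursday, Friday — 1 of them qualifies.
Total: 14 + 1 = 15.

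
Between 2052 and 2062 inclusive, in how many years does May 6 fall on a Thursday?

2

Day of week of May 6 in each year:
2052: Mon, 2053: Tue, 2054: Wed, 2055: Thu ✓, 2056: Sat, 2057: Sun, 2058: Mon, 2059: Tue, 2060: Thu ✓, 2061: Fri, 2062: Sat
Thursdays: 2055, 2060.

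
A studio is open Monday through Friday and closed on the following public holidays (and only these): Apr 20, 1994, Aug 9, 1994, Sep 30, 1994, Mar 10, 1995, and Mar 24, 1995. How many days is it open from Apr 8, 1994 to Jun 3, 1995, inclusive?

Apr 8, 1994 is a Friday.
From Apr 8, 1994 to Jun 3, 1995 is 422 days inclusive.
422 = 7 × 60 + 2, so there are 60 full weeks plus 2 extra days.
Each full week contributes 5 weekdays (Mon–Fri): 60 × 5 = 300.
The 2 extra days are Friday, Saturday — 1 of them qualifies.
Total: 300 + 1 = 301.
Holidays: Apr 20, 1994 (Wed); Aug 9, 1994 (Tue); Sep 30, 1994 (Fri); Mar 10, 1995 (Fri); Mar 24, 1995 (Fri).
All 5 holidays fall on weekdays, so subtract 5.
Business days: 301 − 5 = 296.

296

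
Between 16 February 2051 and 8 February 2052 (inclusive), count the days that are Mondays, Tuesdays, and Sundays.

16 February 2051 is a Thursday.
The range spans 358 days (inclusive of both endpoints).
358 = 7 × 51 + 1, so there are 51 full weeks plus 1 extra day.
Each full week contributes 3 days from the set (Mon, Tue, Sun): 51 × 3 = 153.
The 1 extra day is Thu — none qualify.
Total: 153 + 0 = 153.

153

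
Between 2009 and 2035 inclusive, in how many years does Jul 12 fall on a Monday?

4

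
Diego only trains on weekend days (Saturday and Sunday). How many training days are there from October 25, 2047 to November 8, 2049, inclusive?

214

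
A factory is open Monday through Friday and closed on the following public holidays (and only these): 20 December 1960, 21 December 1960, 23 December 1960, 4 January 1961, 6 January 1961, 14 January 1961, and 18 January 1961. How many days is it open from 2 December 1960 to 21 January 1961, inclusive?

2 December 1960 is a Friday.
From 2 December 1960 to 21 January 1961 is 51 days inclusive.
51 = 7 × 7 + 2, so there are 7 full weeks plus 2 extra days.
Each full week contributes 5 weekdays (Mon–Fri): 7 × 5 = 35.
The 2 extra days are Fri, Sat — 1 of them qualifies.
Total: 35 + 1 = 36.
Holidays: 20 December 1960 (Tue); 21 December 1960 (Wed); 23 December 1960 (Fri); 4 January 1961 (Wed); 6 January 1961 (Fri); 14 January 1961 (Sat); 18 January 1961 (Wed).
6 of the 7 holidays fall on weekdays; the rest are weekends and were already excluded.
Business days: 36 − 6 = 30.

30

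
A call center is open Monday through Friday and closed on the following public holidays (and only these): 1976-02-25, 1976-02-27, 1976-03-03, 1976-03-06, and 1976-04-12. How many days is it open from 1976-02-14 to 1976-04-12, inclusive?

1976-02-14 is a Saturday.
From 1976-02-14 to 1976-04-12 is 59 days inclusive.
59 = 7 × 8 + 3, so there are 8 full weeks plus 3 extra days.
Each full week contributes 5 weekdays (Mon–Fri): 8 × 5 = 40.
The 3 extra days are Sat, Sun, Mon — 1 of them qualifies.
Total: 40 + 1 = 41.
Holidays: 1976-02-25 (Wed); 1976-02-27 (Fri); 1976-03-03 (Wed); 1976-03-06 (Sat); 1976-04-12 (Mon).
4 of the 5 holidays fall on weekdays; the rest are weekends and were already excluded.
Business days: 41 − 4 = 37.

37 working days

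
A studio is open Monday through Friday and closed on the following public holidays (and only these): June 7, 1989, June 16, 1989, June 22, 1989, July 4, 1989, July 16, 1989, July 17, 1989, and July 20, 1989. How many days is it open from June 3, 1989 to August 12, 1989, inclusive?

June 3, 1989 is a Saturday.
From June 3, 1989 to August 12, 1989 is 71 days inclusive.
71 = 7 × 10 + 1, so there are 10 full weeks plus 1 extra day.
Each full week contributes 5 weekdays (Mon–Fri): 10 × 5 = 50.
The 1 extra day is Saturday — none qualify.
Total: 50 + 0 = 50.
Holidays: June 7, 1989 (Wed); June 16, 1989 (Fri); June 22, 1989 (Thu); July 4, 1989 (Tue); July 16, 1989 (Sun); July 17, 1989 (Mon); July 20, 1989 (Thu).
6 of the 7 holidays fall on weekdays; the rest are weekends and were already excluded.
Business days: 50 − 6 = 44.

44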